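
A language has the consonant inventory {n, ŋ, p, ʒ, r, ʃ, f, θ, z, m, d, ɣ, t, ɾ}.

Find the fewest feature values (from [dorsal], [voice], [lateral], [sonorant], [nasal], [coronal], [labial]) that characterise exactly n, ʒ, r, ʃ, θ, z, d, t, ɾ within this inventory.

The target set is precisely the extension of [+coronal] in this inventory.

[+coronal]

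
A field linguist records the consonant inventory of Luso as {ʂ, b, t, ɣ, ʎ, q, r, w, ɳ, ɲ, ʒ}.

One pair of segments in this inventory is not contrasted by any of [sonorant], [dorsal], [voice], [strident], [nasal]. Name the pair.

ʎ, w

/ʎ/ (palatal lateral approximant) and /w/ (labial-velar glide) are both [+sonorant], [+dorsal], [+voice], [−strident], [−nasal], so none of the listed features separates them. (They do differ in [lateral], [labial], [round] and [back], which are not among the given features.) Every other pair in the inventory differs on at least one listed feature.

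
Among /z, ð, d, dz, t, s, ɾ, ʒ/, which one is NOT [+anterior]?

ʒ

Every segment except /ʒ/ is [+anterior]. /ʒ/ (voiced postalveolar fricative) is [−anterior], so it is the exception.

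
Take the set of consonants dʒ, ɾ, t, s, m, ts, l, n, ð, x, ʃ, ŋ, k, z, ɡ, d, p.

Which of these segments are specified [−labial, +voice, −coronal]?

ŋ, ɡ

First, the [−labial] segments are /dʒ, ɾ, t, s, ts, l, n, ð, x, ʃ, ŋ, k, z, ɡ, d/.
Of those, [+voice] gives /dʒ, ɾ, l, n, ð, ŋ, z, ɡ, d/.
Then [−coronal] leaves /ŋ, ɡ/.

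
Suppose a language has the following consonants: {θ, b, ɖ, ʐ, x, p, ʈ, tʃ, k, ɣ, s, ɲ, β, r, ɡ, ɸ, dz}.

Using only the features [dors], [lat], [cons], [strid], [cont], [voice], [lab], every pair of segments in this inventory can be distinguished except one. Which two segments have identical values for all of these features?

ɡ, ɲ

Both /ɡ/ and /ɲ/ are [+dorsal], [−lateral], [+consonantal], [−strident], [−continuant], [+voice], [−labial]. Since the list omits [sonorant], [nasal] and [back] — which do distinguish the voiced velar stop from the palatal nasal — this pair collapses; all other pairs remain distinct.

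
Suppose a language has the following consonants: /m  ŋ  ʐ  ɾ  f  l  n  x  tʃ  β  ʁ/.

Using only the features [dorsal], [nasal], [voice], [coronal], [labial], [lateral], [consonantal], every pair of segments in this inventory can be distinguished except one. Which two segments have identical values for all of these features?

On the given features, /ɾ/ and /ʐ/ have an identical profile: [−dorsal], [−nasal], [+voice], [+coronal], [−labial], [−lateral], [+consonantal]. No other two segments in the inventory coincide on all 7 features. (They do differ in [sonorant], [strident] and [anterior], which are not among the given features.)

ɾ, ʐ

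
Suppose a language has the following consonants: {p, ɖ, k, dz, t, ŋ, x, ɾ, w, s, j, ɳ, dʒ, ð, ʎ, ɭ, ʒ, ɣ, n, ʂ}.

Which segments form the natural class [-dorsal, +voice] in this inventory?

Eliminate segments failing any feature: /p, t, s, ʂ/ are [-voice]; /k, ŋ, x, w, j, ʎ, ɣ/ are [+dorsal]. The remaining /ɖ, dz, ɾ, ɳ, dʒ, ð, ɭ, ʒ, n/ satisfy [-dorsal], [+voice].

ɖ, dz, ɾ, ɳ, dʒ, ð, ɭ, ʒ, n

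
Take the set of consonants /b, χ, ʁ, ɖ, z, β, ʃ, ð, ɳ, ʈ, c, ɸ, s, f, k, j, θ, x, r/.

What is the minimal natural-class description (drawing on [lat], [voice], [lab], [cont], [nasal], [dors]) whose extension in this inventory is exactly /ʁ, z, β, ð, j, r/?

Every target segment is [+voice], [+continuant]; each remaining inventory member fails at least one of these. Each conjunct is needed — [+continuant] alone would also admit /χ, ʃ, ɸ, s, …/; [+voice] alone would also admit /b, ɖ, ɳ/ — and no other single listed feature has exactly this extension, so two is the minimum.

[+voice, +cont]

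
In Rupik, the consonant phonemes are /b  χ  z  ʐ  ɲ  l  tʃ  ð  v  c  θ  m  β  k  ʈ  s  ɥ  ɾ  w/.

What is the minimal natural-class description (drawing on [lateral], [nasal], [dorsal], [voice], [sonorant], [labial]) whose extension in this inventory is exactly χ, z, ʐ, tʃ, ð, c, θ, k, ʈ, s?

[−sonorant, −labial]

/χ, z, ʐ, tʃ, ð, c, θ, k, ʈ, s/ are all [−sonorant], [−labial], and no other segment in the inventory matches both values. Dropping any one of them over-generates: [−labial] alone would also admit /ɲ, l, ɾ/; [−sonorant] alone would also admit /b, v, β/. No other single listed feature picks out exactly this set either, so fewer than two features will not do.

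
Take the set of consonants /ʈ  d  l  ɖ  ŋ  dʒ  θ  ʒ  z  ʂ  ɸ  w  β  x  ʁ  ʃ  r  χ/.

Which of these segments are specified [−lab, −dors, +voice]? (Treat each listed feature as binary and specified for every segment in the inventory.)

d, l, ɖ, dʒ, ʒ, z, r

Eliminate segments failing any feature: /ʈ, θ, ʂ, ʃ/ are [−voice]; /ŋ, x, ʁ, χ/ are [+dorsal]; /ɸ, w, β/ are [+labial]. The remaining /d, l, ɖ, dʒ, ʒ, z, r/ satisfy [−labial], [−dorsal], [+voice].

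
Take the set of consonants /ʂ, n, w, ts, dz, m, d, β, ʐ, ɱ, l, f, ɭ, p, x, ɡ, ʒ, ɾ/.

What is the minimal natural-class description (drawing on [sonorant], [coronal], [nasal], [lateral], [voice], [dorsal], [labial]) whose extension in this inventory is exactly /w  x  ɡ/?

[+dorsal]

/w, x, ɡ/ are exactly the [+dorsal] segments in the inventory, so a single feature suffices.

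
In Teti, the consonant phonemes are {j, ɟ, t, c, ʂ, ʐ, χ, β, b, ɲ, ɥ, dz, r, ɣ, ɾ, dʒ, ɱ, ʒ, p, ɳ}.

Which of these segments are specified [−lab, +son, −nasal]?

j, r, ɾ

Checking each segment against [−labial], [+sonorant], [−nasal]: /j/ (palatal glide), /r/ (alveolar trill), /ɾ/ (alveolar tap) satisfy every feature; every other segment in the inventory fails at least one.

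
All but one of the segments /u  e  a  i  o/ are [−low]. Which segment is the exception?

a

Every segment except /a/ is [−low]. /a/ (low unrounded vowel) is [+low], so it is the exception.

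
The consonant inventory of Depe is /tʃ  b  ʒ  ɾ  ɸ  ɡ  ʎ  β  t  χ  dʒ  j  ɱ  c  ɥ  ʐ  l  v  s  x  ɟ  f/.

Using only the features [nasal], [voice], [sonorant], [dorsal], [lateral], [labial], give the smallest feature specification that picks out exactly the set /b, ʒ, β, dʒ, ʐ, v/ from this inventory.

[-sonorant, +voice, -dorsal]

/b, ʒ, β, dʒ, ʐ, v/ are all [-sonorant], [+voice], [-dorsal], and no other segment in the inventory matches all three values. Dropping any one of them over-generates: [+voice, -dorsal] alone would also admit /ɾ, ɱ, l/; [-sonorant, -dorsal] alone would also admit /tʃ, ɸ, t, s, …/; [-sonorant, +voice] alone would also admit /ɡ, ɟ/. No other combination of two listed features picks out exactly this set either, so fewer than three features will not do.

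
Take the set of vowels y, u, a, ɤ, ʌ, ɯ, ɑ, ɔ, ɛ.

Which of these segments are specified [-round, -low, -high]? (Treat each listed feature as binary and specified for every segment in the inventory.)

Eliminate segments failing any feature: /y, u, ɔ/ are [+round]; /a, ɑ/ are [+low]; /ɯ/ is [+high]. The remaining /ɤ, ʌ, ɛ/ satisfy [-round], [-low], [-high].

ɤ, ʌ, ɛ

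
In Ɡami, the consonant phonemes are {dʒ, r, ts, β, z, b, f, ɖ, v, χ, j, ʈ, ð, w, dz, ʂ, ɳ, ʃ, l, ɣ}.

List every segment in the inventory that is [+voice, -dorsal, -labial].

dʒ, r, z, ɖ, ð, dz, ɳ, l

Checking each segment against [+voice], [-dorsal], [-labial]: /dʒ/ (voiced postalveolar affricate), /r/ (alveolar trill), /z/ (voiced alveolar fricative), /ɖ/ (voiced retroflex stop), /ð/ (voiced dental fricative), /dz/ (voiced alveolar affricate), among others, satisfy every feature; every other segment in the inventory fails at least one.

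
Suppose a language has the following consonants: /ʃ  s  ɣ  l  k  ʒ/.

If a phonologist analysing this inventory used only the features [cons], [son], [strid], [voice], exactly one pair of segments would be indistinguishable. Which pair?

Both /s/ and /ʃ/ are [+consonantal], [−sonorant], [+strident], [−voice]. Since the list omits [anterior] and [distributed] — which do distinguish the voiceless alveolar fricative from the voiceless postalveolar fricative — this pair collapses; all other pairs remain distinct.

s, ʃ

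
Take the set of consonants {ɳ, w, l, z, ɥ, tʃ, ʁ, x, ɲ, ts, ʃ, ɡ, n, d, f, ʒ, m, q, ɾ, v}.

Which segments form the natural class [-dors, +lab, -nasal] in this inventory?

Checking each segment against [-dorsal], [+labial], [-nasal]: /f/ (voiceless labiodental fricative), /v/ (voiced labiodental fricative) satisfy every feature; every other segment in the inventory fails at least one.

f, v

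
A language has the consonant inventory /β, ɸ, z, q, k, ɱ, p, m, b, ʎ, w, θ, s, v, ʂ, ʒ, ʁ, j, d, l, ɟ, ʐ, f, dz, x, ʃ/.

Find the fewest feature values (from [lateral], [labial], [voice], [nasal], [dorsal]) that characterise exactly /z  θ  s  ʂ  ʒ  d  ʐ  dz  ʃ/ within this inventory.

[−lateral, −labial, −dorsal]

The class [−lateral], [−labial], [−dorsal] has exactly /z, θ, s, ʂ, ʒ, d, ʐ, dz, ʃ/ as its extension in this inventory. No smaller conjunction from the listed features achieves this: [−labial, −dorsal] alone would also admit /l/; [−lateral, −dorsal] alone would also admit /β, ɸ, ɱ, p, …/; [−lateral, −labial] alone would also admit /q, k, ʁ, j, …/; and checking the remaining two-feature bundles turns up none with this extension.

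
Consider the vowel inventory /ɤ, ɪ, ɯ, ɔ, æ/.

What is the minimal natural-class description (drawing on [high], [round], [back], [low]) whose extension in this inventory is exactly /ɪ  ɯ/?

[+high]

The target set is precisely the extension of [+high] in this inventory.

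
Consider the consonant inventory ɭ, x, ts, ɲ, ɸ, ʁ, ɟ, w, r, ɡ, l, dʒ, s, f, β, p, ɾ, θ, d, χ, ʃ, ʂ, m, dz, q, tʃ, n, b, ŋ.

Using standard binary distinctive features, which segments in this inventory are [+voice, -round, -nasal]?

Eliminate segments failing any feature: /x, ts, ɸ, s, f, p, θ, χ, ʃ, ʂ, q, tʃ/ are [-voice]; /ɲ, m, n, ŋ/ are [+nasal]; /w/ is [+round]. The remaining /ɭ, ʁ, ɟ, r, ɡ, l, dʒ, β, ɾ, d, dz, b/ satisfy [+voice], [-round], [-nasal].

ɭ, ʁ, ɟ, r, ɡ, l, dʒ, β, ɾ, d, dz, b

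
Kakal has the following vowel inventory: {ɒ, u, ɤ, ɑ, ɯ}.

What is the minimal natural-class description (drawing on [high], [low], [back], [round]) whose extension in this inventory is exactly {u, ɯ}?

[+high]

Every target segment is [+high] and no other inventory member is, so one feature is enough.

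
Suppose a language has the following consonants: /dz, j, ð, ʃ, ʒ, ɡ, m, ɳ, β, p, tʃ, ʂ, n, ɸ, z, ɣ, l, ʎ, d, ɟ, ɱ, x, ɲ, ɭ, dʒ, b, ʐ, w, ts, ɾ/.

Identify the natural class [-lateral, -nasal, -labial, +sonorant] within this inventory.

Checking each segment against [-lateral], [-nasal], [-labial], [+sonorant]: /j/ (palatal glide), /ɾ/ (alveolar tap) satisfy every feature; every other segment in the inventory fails at least one.

j, ɾ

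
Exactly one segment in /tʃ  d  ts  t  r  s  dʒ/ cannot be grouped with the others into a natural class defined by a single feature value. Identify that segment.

r

[sonorant] groups all but one: /ts, dʒ, t, d, tʃ, s/ share [-sonorant] while /r/ (alveolar trill) alone is [+sonorant]. Removing any other segment would not leave a single-feature class that excludes it.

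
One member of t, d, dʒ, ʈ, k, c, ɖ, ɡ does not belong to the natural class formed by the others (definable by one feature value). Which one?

/t, ʈ, c, k, d, ɖ, ɡ/ are all [-delayed release], but /dʒ/ (voiced postalveolar affricate) is [+delayed release]. No other single segment can be removed to leave a set sharing one feature value that the removed segment lacks, so /dʒ/ is the odd one out.

dʒ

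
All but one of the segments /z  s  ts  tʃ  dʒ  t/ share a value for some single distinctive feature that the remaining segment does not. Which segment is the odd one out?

/ts, tʃ, dʒ, s, z/ are all [+strident], but /t/ (voiceless alveolar stop) is [−strident]. No other single segment can be removed to leave a set sharing one feature value that the removed segment lacks, so /t/ is the odd one out.

t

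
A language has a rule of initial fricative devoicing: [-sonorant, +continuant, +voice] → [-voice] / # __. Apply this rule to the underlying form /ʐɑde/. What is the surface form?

[ʂɑde]

The only segment in the rule's environment that also matches [-sonorant, +continuant, +voice] is /ʐ/. Applying [-voice] turns the voiced retroflex fricative into /ʂ/ (voiceless retroflex fricative), giving [ʂɑde].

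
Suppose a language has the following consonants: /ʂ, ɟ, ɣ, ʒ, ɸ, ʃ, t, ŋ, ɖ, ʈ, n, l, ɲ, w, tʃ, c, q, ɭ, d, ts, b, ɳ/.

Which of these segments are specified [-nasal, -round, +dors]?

Among the inventory, the [-nasal] segments are /ʂ, ɟ, ɣ, ʒ, ɸ, ʃ, t, ɖ, ʈ, l, w, tʃ, c, q, ɭ, d, ts, b/.
Among these, [-round] gives /ʂ, ɟ, ɣ, ʒ, ɸ, ʃ, t, ɖ, ʈ, l, tʃ, c, q, ɭ, d, ts, b/.
Then [+dorsal] leaves /ɟ, ɣ, c, q/.

ɟ, ɣ, c, q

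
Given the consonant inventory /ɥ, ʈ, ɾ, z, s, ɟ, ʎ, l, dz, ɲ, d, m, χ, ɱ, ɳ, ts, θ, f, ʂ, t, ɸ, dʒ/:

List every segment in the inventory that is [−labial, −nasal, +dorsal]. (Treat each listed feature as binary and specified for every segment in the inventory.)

ɟ, ʎ, χ

Eliminate segments failing any feature: /ɥ, m, ɱ, f, ɸ/ are [+labial]; /ʈ, ɾ, z, s, l, dz, d, ts, θ, ʂ, t, dʒ/ are [−dorsal]; /ɲ, ɳ/ are [+nasal]. The remaining /ɟ, ʎ, χ/ satisfy [−labial], [−nasal], [+dorsal].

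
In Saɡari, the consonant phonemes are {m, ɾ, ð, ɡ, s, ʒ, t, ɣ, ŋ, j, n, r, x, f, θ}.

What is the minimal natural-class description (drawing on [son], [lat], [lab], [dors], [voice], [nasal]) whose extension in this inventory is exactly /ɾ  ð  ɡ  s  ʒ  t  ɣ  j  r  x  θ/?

[−nasal, −lab]

The class [−nasal], [−labial] has exactly /ɾ, ð, ɡ, s, ʒ, t, ɣ, j, r, x, θ/ as its extension in this inventory. No smaller conjunction from the listed features achieves this: [−labial] alone would also admit /ŋ, n/; [−nasal] alone would also admit /f/; and checking the remaining single features turns up none with this extension.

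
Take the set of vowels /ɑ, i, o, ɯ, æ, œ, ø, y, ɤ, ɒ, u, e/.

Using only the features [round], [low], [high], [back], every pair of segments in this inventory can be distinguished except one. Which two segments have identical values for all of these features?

œ, ø

On the given features, /œ/ and /ø/ have an identical profile: [+round], [−low], [−high], [−back]. No other two segments in the inventory coincide on all 4 features. (They do differ in [tense], which is not among the given features.)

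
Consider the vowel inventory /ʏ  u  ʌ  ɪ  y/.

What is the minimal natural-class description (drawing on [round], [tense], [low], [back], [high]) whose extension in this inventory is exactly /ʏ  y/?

The class [-back], [+round] has exactly /ʏ, y/ as its extension in this inventory. No smaller conjunction from the listed features achieves this: [+round] alone would also admit /u/; [-back] alone would also admit /ɪ/; and checking the remaining single features turns up none with this extension.

[-back, +round]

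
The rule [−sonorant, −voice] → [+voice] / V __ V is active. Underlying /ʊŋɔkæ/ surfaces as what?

[ʊŋɔɡæ]

The only segment in the rule's environment that also matches [−sonorant, −voice] is /k/. Applying [+voice] turns the voiceless velar stop into /ɡ/ (voiced velar stop), giving [ʊŋɔɡæ].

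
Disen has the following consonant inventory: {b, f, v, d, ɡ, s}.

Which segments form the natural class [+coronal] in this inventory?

d, s

The [+coronal] segments here are /d, s/; the remaining /b, f, v, ɡ/ are [−coronal].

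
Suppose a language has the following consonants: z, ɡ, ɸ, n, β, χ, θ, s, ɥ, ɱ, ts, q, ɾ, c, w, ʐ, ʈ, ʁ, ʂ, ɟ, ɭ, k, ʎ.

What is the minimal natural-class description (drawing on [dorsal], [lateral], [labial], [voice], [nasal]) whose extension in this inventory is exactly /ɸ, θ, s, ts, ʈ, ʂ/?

Every target segment is [-voice], [-dorsal]; each remaining inventory member fails at least one of these. Each conjunct is needed — [-dorsal] alone would also admit /z, n, β, ɱ, …/; [-voice] alone would also admit /χ, q, c, k/ — and no other single listed feature has exactly this extension, so two is the minimum.

[-voice, -dorsal]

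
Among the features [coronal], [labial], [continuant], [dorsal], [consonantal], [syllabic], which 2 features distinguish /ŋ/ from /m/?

[labial], [dorsal]

/ŋ/ (velar nasal) and /m/ (bilabial nasal) agree on [−coronal], [−continuant], [+consonantal], [−syllabic]. They differ on [labial] (/ŋ/ [−], /m/ [+]), [dorsal] (/ŋ/ [+], /m/ [−]).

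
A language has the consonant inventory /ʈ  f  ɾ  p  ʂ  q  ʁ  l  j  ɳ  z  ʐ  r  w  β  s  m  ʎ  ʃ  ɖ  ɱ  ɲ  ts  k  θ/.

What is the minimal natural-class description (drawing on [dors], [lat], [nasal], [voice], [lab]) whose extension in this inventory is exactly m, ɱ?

[+nasal, +lab]

Every target segment is [+nasal], [+labial]; each remaining inventory member fails at least one of these. Each conjunct is needed — [+labial] alone would also admit /f, p, w, β/; [+nasal] alone would also admit /ɳ, ɲ/ — and no other single listed feature has exactly this extension, so two is the minimum.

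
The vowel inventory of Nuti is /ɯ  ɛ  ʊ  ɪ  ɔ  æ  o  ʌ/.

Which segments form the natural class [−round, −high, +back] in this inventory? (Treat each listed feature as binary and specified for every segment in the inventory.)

ʌ

Checking each segment against [−round], [−high], [+back]: /ʌ/ (mid back unrounded lax vowel) satisfies every feature; every other segment in the inventory fails at least one.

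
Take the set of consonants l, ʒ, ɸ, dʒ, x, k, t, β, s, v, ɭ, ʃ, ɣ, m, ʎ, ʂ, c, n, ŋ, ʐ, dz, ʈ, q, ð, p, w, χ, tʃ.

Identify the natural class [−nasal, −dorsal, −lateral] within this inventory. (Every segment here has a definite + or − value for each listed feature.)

The [−nasal] segments are /l, ʒ, ɸ, dʒ, x, k, t, β, s, v, ɭ, ʃ, ɣ, ʎ, ʂ, c, ʐ, dz, ʈ, q, ð, p, w, χ, tʃ/.
Intersecting with [−dorsal] gives /l, ʒ, ɸ, dʒ, t, β, s, v, ɭ, ʃ, ʂ, ʐ, dz, ʈ, ð, p, tʃ/.
Then [−lateral] leaves /ʒ, ɸ, dʒ, t, β, s, v, ʃ, ʂ, ʐ, dz, ʈ, ð, p, tʃ/.

ʒ, ɸ, dʒ, t, β, s, v, ʃ, ʂ, ʐ, dz, ʈ, ð, p, tʃ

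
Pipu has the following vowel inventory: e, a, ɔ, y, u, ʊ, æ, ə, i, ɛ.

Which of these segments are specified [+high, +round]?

y, u, ʊ

Eliminate segments failing any feature: /e, a, ɔ, æ, ə, ɛ/ are [−high]; /i/ is [−round]. The remaining /y, u, ʊ/ satisfy [+high], [+round].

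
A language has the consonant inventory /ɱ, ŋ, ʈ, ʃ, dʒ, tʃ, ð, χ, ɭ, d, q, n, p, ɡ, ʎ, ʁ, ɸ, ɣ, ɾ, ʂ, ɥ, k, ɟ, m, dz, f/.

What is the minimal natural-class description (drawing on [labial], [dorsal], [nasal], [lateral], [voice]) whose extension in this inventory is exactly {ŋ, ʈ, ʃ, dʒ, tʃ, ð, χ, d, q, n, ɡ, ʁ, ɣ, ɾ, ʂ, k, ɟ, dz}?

[-lateral, -labial]

/ŋ, ʈ, ʃ, dʒ, tʃ, ð, χ, d, q, n, ɡ, ʁ, ɣ, ɾ, ʂ, k, ɟ, dz/ are all [-lateral], [-labial], and no other segment in the inventory matches both values. Dropping any one of them over-generates: [-labial] alone would also admit /ɭ, ʎ/; [-lateral] alone would also admit /ɱ, p, ɸ, ɥ, …/. No other single listed feature picks out exactly this set either, so fewer than two features will not do.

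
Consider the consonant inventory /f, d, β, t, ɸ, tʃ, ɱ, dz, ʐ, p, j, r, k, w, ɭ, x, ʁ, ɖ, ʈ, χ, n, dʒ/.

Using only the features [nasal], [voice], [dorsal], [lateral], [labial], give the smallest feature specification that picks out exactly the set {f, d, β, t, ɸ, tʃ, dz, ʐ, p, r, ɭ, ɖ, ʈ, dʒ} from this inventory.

[−nasal, −dorsal]

/f, d, β, t, ɸ, tʃ, dz, ʐ, p, r, ɭ, ɖ, ʈ, dʒ/ are all [−nasal], [−dorsal], and no other segment in the inventory matches both values. Dropping any one of them over-generates: [−dorsal] alone would also admit /ɱ, n/; [−nasal] alone would also admit /j, k, w, x, …/. No other single listed feature picks out exactly this set either, so fewer than two features will not do.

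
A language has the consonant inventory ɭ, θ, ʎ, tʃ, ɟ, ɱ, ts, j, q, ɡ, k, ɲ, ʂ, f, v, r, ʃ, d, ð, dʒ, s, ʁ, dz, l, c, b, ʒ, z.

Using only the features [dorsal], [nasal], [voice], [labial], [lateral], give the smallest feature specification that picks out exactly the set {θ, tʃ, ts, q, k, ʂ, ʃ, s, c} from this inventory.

The class [-voice], [-labial] has exactly /θ, tʃ, ts, q, k, ʂ, ʃ, s, c/ as its extension in this inventory. No smaller conjunction from the listed features achieves this: [-labial] alone would also admit /ɭ, ʎ, ɟ, j, …/; [-voice] alone would also admit /f/; and checking the remaining single features turns up none with this extension.

[-voice, -labial]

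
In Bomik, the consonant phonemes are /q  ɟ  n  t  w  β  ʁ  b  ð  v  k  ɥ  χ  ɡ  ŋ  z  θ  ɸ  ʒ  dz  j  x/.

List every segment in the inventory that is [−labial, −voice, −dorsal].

t, θ

Eliminate segments failing any feature: /q, k, χ, x/ are [+dorsal]; /ɟ, n, ʁ, ð, ɡ, ŋ, z, ʒ, dz, j/ are [+voice]; /w, β, b, v, ɥ, ɸ/ are [+labial]. The remaining /t, θ/ satisfy [−labial], [−voice], [−dorsal].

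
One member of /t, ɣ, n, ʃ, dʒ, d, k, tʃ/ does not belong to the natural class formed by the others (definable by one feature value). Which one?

n

[nasal] (equivalently [sonorant]) groups all but one: /dʒ, ʃ, tʃ, ɣ, t, k, d/ share [-nasal] while /n/ (alveolar nasal) alone is [+nasal]. Removing any other segment would not leave a single-feature class that excludes it.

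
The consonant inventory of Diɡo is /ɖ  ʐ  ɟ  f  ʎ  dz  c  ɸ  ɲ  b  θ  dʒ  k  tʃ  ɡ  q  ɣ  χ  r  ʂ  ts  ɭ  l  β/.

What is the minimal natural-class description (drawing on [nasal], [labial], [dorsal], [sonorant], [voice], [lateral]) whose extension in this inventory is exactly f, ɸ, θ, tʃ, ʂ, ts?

[−voice, −dorsal]

/f, ɸ, θ, tʃ, ʂ, ts/ are all [−voice], [−dorsal], and no other segment in the inventory matches both values. Dropping any one of them over-generates: [−dorsal] alone would also admit /ɖ, ʐ, dz, b, …/; [−voice] alone would also admit /c, k, q, χ/. No other single listed feature picks out exactly this set either, so fewer than two features will not do.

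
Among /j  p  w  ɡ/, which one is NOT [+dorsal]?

p

Every segment except /p/ is [+dorsal]. /p/ (voiceless bilabial stop) is [−dorsal], so it is the exception.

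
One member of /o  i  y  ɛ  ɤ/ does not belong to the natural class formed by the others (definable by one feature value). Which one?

/i, ɤ, y, o/ are all [+tense], but /ɛ/ (mid front unrounded lax vowel) is [-tense]. No other single segment can be removed to leave a set sharing one feature value that the removed segment lacks, so /ɛ/ is the odd one out.

ɛ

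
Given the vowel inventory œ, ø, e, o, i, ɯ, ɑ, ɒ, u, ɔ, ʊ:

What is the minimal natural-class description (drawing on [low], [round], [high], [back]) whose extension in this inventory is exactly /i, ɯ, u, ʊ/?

[+high]

Every target segment is [+high] and no other inventory member is, so one feature is enough.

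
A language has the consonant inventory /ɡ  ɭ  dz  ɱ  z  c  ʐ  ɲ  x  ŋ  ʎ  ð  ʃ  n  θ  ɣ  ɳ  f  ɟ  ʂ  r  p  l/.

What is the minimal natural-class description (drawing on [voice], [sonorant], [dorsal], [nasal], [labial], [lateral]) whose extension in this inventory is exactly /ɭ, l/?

[+lateral, −dorsal]

Every target segment is [+lateral], [−dorsal]; each remaining inventory member fails at least one of these. Each conjunct is needed — [−dorsal] alone would also admit /dz, ɱ, z, ʐ, …/; [+lateral] alone would also admit /ʎ/ — and no other single listed feature has exactly this extension, so two is the minimum.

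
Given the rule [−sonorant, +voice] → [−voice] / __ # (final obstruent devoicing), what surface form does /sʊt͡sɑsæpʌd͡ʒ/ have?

[sʊt͡sɑsæpʌt͡ʃ]

The only segment in the rule's environment that also matches [−sonorant, +voice] is /d͡ʒ/. Applying [−voice] turns the voiced postalveolar affricate into /t͡ʃ/ (voiceless postalveolar affricate), giving [sʊt͡sɑsæpʌt͡ʃ].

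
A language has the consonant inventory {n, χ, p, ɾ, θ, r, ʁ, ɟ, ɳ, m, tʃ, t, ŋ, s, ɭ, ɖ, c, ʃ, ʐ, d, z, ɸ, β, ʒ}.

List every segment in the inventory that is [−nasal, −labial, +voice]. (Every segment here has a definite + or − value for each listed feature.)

ɾ, r, ʁ, ɟ, ɭ, ɖ, ʐ, d, z, ʒ

Eliminate segments failing any feature: /n, ɳ, m, ŋ/ are [+nasal]; /χ, θ, tʃ, t, s, c, ʃ/ are [−voice]; /p, ɸ, β/ are [+labial]. The remaining /ɾ, r, ʁ, ɟ, ɭ, ɖ, ʐ, d, z, ʒ/ satisfy [−nasal], [−labial], [+voice].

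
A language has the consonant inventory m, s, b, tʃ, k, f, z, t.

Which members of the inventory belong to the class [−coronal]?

m, b, k, f

The feature [coronal] marks segments articulated with the tongue front (tip or blade). In this inventory /m, b, k, f/ lack that property, so they are [−coronal]; /s, tʃ, z, t/ are [+coronal].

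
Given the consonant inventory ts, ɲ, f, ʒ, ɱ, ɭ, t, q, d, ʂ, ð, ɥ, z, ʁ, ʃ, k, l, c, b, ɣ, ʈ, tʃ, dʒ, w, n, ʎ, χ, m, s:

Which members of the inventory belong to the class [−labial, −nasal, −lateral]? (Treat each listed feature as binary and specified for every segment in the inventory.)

First, the [−labial] segments are /ts, ɲ, ʒ, ɭ, t, q, d, ʂ, ð, z, ʁ, ʃ, k, l, c, ɣ, ʈ, tʃ, dʒ, n, ʎ, χ, s/.
Among these, [−nasal] gives /ts, ʒ, ɭ, t, q, d, ʂ, ð, z, ʁ, ʃ, k, l, c, ɣ, ʈ, tʃ, dʒ, ʎ, χ, s/.
Among these, [−lateral] leaves /ts, ʒ, t, q, d, ʂ, ð, z, ʁ, ʃ, k, c, ɣ, ʈ, tʃ, dʒ, χ, s/.

ts, ʒ, t, q, d, ʂ, ð, z, ʁ, ʃ, k, c, ɣ, ʈ, tʃ, dʒ, χ, s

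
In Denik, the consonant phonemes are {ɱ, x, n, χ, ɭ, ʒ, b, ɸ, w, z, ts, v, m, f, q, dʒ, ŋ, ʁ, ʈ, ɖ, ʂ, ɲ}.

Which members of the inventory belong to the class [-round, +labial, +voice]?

ɱ, b, v, m

Eliminate segments failing any feature: /x, n, χ, ɭ, ʒ, z, ts, q, dʒ, ŋ, ʁ, ʈ, ɖ, ʂ, ɲ/ are [-labial]; /ɸ, f/ are [-voice]; /w/ is [+round]. The remaining /ɱ, b, v, m/ satisfy [-round], [+labial], [+voice].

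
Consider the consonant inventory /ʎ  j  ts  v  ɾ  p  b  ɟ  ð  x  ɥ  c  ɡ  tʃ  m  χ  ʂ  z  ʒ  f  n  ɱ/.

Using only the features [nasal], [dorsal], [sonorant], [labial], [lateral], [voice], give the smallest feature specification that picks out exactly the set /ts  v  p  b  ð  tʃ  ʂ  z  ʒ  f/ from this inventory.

/ts, v, p, b, ð, tʃ, ʂ, z, ʒ, f/ are all [-sonorant], [-dorsal], and no other segment in the inventory matches both values. Dropping any one of them over-generates: [-dorsal] alone would also admit /ɾ, m, n, ɱ/; [-sonorant] alone would also admit /ɟ, x, c, ɡ, …/. No other single listed feature picks out exactly this set either, so fewer than two features will not do.

[-sonorant, -dorsal]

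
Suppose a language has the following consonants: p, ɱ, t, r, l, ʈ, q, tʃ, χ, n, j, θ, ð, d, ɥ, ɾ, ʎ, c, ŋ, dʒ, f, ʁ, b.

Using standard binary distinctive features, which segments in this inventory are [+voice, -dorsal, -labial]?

r, l, n, ð, d, ɾ, dʒ

Checking each segment against [+voice], [-dorsal], [-labial]: /r/ (alveolar trill), /l/ (alveolar lateral approximant), /n/ (alveolar nasal), /ð/ (voiced dental fricative), /d/ (voiced alveolar stop), /ɾ/ (alveolar tap), among others, satisfy every feature; every other segment in the inventory fails at least one.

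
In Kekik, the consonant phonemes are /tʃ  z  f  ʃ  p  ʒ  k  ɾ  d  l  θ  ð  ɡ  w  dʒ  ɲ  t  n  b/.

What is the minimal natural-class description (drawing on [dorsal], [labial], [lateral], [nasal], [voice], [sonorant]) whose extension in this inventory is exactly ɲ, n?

[+nasal]

/ɲ, n/ are exactly the [+nasal] segments in the inventory, so a single feature suffices.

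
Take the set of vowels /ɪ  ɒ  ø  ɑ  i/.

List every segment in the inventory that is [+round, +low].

Checking each segment against [+round], [+low]: /ɒ/ (low back rounded vowel) satisfies every feature; every other segment in the inventory fails at least one.

ɒ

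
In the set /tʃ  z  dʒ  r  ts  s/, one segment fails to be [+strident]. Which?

Every segment except /r/ is [+strident]. /r/ (alveolar trill) is [−strident], so it is the exception.

r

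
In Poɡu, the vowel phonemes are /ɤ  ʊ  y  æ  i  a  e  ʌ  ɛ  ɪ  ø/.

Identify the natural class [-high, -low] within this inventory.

Eliminate segments failing any feature: /ʊ, y, i, ɪ/ are [+high]; /æ, a/ are [+low]. The remaining /ɤ, e, ʌ, ɛ, ø/ satisfy [-high], [-low].

ɤ, e, ʌ, ɛ, ø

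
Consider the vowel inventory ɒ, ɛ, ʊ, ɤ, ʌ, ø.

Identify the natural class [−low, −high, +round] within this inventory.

Eliminate segments failing any feature: /ɒ/ is [+low]; /ɛ, ɤ, ʌ/ are [−round]; /ʊ/ is [+high]. The remaining /ø/ satisfy [−low], [−high], [+round].

ø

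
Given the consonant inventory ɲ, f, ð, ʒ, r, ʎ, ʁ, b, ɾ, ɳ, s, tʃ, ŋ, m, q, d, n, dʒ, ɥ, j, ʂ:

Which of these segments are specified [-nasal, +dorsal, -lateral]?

Checking each segment against [-nasal], [+dorsal], [-lateral]: /ʁ/ (voiced uvular fricative), /q/ (voiceless uvular stop), /ɥ/ (labial-palatal glide), /j/ (palatal glide) satisfy every feature; every other segment in the inventory fails at least one.

ʁ, q, ɥ, j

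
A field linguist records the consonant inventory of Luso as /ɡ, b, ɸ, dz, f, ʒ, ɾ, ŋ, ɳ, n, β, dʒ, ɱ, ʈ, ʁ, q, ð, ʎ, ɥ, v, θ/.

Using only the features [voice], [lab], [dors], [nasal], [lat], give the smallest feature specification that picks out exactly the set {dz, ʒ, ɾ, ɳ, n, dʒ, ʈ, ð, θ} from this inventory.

/dz, ʒ, ɾ, ɳ, n, dʒ, ʈ, ð, θ/ are all [-labial], [-dorsal], and no other segment in the inventory matches both values. Dropping any one of them over-generates: [-dorsal] alone would also admit /b, ɸ, f, β, …/; [-labial] alone would also admit /ɡ, ŋ, ʁ, q, …/. No other single listed feature picks out exactly this set either, so fewer than two features will not do.

[-lab, -dors]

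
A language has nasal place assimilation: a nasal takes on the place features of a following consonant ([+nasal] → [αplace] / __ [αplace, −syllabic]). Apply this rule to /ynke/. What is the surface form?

[yŋke]

The only nasal preceding a consonant is /n/ before /k/. /k/ is [+dorsal], so /n/ → /ŋ/, giving [yŋke].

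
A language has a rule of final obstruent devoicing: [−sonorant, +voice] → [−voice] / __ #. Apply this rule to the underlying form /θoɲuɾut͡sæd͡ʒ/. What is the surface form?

[θoɲuɾut͡sæt͡ʃ]

Only the final segment /d͡ʒ/ is both word-final and matches the structural description. It is a voiced postalveolar affricate, so [−sonorant, +voice] holds; changing it to [−voice] with all other features held fixed yields /t͡ʃ/ (voiceless postalveolar affricate). No other segment meets both the structural description and the environment, so the output is [θoɲuɾut͡sæt͡ʃ].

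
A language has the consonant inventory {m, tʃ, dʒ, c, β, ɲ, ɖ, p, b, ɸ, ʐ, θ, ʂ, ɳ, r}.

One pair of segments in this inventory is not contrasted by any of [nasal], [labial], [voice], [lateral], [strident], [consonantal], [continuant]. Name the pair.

ɲ, ɳ

Both /ɲ/ and /ɳ/ are [+nasal], [−labial], [+voice], [−lateral], [−strident], [+consonantal], [−continuant]. Since the list omits [dorsal] — which does distinguish the palatal nasal from the retroflex nasal — this pair collapses; all other pairs remain distinct.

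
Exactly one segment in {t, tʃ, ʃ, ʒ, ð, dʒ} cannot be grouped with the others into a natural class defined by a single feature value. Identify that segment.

t

/ʒ, tʃ, ð, ʃ, dʒ/ are all [+distributed], but /t/ (voiceless alveolar stop) is [−distributed]. No other single segment can be removed to leave a set sharing one feature value that the removed segment lacks, so /t/ is the odd one out.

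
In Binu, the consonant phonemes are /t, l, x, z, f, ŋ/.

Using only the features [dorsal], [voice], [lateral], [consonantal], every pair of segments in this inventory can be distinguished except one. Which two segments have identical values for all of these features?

t, f

/t/ (voiceless alveolar stop) and /f/ (voiceless labiodental fricative) are both [−dorsal], [−voice], [−lateral], [+consonantal], so none of the listed features separates them. (They do differ in [continuant], [labial] and [coronal], which are not among the given features.) Every other pair in the inventory differs on at least one listed feature.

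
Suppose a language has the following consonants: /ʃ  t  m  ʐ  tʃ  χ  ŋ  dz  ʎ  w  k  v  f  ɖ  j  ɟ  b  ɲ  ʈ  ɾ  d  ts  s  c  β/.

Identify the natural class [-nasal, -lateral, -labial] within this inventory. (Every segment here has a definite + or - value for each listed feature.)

ʃ, t, ʐ, tʃ, χ, dz, k, ɖ, j, ɟ, ʈ, ɾ, d, ts, s, c

Checking each segment against [-nasal], [-lateral], [-labial]: /ʃ/ (voiceless postalveolar fricative), /t/ (voiceless alveolar stop), /ʐ/ (voiced retroflex fricative), /tʃ/ (voiceless postalveolar affricate), /χ/ (voiceless uvular fricative), /dz/ (voiced alveolar affricate), among others, satisfy every feature; every other segment in the inventory fails at least one.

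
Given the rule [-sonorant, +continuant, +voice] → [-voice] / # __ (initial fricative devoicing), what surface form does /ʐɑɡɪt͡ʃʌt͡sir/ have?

[ʂɑɡɪt͡ʃʌt͡sir]

The only segment in the rule's environment that also matches [-sonorant, +continuant, +voice] is /ʐ/. Applying [-voice] turns the voiced retroflex fricative into /ʂ/ (voiceless retroflex fricative), giving [ʂɑɡɪt͡ʃʌt͡sir].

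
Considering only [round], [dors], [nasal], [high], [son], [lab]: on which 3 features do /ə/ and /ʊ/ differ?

/ə/ is the mid central vowel (schwa) and /ʊ/ is the high back rounded lax vowel. Both are [+dorsal], [−nasal], [+sonorant]. /ə/ is [−labial] while /ʊ/ is [+labial]; /ə/ is [−round] while /ʊ/ is [+round]; /ə/ is [−high] while /ʊ/ is [+high], so the distinguishing features are [labial], [round], [high].

[labial], [round], [high]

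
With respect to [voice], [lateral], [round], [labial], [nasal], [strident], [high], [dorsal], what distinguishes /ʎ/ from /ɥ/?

[lateral], [labial], [round]

The two segments share [+voice], [−nasal], [−strident], [+high], [+dorsal]. The only features from the list on which they differ: /ʎ/ is [+lateral] while /ɥ/ is [−lateral]; /ʎ/ is [−labial] while /ɥ/ is [+labial]; /ʎ/ is [−round] while /ɥ/ is [+round].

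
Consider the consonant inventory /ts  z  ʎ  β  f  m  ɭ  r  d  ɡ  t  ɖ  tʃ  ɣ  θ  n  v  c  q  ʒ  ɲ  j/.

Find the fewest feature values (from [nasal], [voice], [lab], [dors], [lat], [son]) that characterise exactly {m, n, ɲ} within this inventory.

Every target segment is [+nasal] and no other inventory member is, so one feature is enough.

[+nasal]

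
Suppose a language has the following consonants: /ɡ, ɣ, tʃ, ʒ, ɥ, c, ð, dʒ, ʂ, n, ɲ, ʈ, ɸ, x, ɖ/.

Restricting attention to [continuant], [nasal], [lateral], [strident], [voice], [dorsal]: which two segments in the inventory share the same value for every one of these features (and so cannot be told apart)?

Both /ɥ/ and /ɣ/ are [+continuant], [−nasal], [−lateral], [−strident], [+voice], [+dorsal]. Since the list omits [sonorant], [labial], [round] and [back] — which do distinguish the labial-palatal glide from the voiced velar fricative — this pair collapses; all other pairs remain distinct.

ɥ, ɣ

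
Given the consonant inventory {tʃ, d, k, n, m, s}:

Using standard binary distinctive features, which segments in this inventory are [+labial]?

The feature [labial] marks segments articulated with one or both lips. In this inventory /m/ has that property, so it is [+labial]; /tʃ, d, k, n, s/ are [−labial].

m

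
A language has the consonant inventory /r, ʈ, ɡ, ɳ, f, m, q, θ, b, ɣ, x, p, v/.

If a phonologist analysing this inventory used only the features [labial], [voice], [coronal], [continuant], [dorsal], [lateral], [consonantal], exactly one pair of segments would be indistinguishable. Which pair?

/m/ (bilabial nasal) and /b/ (voiced bilabial stop) are both [+labial], [+voice], [-coronal], [-continuant], [-dorsal], [-lateral], [+consonantal], so none of the listed features separates them. (They do differ in [sonorant] and [nasal], which are not among the given features.) Every other pair in the inventory differs on at least one listed feature.

m, b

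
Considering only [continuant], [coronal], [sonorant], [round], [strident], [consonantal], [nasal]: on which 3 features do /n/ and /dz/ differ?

[sonorant], [nasal], [strident]

/n/ is the alveolar nasal and /dz/ is the voiced alveolar affricate. Both are [-continuant], [+coronal], [-round], [+consonantal]. /n/ is [+sonorant] while /dz/ is [-sonorant]; /n/ is [+nasal] while /dz/ is [-nasal]; /n/ is [-strident] while /dz/ is [+strident], so the distinguishing features are [sonorant], [nasal], [strident].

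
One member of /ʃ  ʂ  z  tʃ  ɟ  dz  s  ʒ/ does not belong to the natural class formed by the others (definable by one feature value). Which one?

ɟ

/dz, tʃ, z, s, ʂ, ʒ, ʃ/ are all [+strident], but /ɟ/ (voiced palatal stop) is [−strident]. No other single segment can be removed to leave a set sharing one feature value that the removed segment lacks, so /ɟ/ is the odd one out.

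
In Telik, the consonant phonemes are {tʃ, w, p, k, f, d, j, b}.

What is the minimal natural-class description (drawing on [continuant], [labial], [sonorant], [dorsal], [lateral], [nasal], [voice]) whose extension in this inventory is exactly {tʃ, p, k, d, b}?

[−continuant]

The target set is precisely the extension of [−continuant] in this inventory.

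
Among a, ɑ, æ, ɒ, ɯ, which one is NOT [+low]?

Every segment except /ɯ/ is [+low]. /ɯ/ (high back unrounded vowel) is [-low], so it is the exception.

ɯ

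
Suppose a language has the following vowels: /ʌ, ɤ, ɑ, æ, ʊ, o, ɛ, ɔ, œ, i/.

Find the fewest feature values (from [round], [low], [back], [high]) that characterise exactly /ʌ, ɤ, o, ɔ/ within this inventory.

[-high, -low, +back]

/ʌ, ɤ, o, ɔ/ are all [-high], [-low], [+back], and no other segment in the inventory matches all three values. Dropping any one of them over-generates: [-low, +back] alone would also admit /ʊ/; [-high, +back] alone would also admit /ɑ/; [-high, -low] alone would also admit /ɛ, œ/. No other combination of two listed features picks out exactly this set either, so fewer than three features will not do.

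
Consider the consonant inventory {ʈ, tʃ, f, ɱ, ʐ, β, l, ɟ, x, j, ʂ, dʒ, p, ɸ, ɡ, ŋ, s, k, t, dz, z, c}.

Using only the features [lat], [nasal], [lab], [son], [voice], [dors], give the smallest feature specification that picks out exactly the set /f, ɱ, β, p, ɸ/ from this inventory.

[+lab]

Every target segment is [+labial] and no other inventory member is, so one feature is enough.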